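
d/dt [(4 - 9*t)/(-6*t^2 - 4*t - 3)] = (-54*t^2 + 48*t + 43)/(36*t^4 + 48*t^3 + 52*t^2 + 24*t + 9)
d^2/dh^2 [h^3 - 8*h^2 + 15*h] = 6*h - 16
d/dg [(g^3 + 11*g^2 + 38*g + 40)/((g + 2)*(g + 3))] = (g^2 + 6*g + 7)/(g^2 + 6*g + 9)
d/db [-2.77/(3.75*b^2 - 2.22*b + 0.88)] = (20.775*b - 6.1494)/(3.75*b^2 - 2.22*b + 0.88)^2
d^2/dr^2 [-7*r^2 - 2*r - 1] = -14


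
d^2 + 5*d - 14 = (d - 2)*(d + 7)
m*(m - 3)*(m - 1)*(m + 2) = m^4 - 2*m^3 - 5*m^2 + 6*m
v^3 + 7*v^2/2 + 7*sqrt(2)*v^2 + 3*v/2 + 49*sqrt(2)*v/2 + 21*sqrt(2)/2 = (v + 1/2)*(v + 3)*(v + 7*sqrt(2))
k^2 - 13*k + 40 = (k - 8)*(k - 5)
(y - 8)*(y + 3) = y^2 - 5*y - 24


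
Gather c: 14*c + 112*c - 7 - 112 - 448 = 126*c - 567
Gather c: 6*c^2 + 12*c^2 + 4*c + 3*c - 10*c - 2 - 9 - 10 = 18*c^2 - 3*c - 21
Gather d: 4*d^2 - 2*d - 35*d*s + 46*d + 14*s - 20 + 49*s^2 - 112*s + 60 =4*d^2 + d*(44 - 35*s) + 49*s^2 - 98*s + 40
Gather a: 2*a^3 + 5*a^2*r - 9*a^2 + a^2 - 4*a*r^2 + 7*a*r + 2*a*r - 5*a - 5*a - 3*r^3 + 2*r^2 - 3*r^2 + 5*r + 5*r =2*a^3 + a^2*(5*r - 8) + a*(-4*r^2 + 9*r - 10) - 3*r^3 - r^2 + 10*r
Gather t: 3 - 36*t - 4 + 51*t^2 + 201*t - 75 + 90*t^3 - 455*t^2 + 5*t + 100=90*t^3 - 404*t^2 + 170*t + 24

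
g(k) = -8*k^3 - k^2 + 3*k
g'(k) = -24*k^2 - 2*k + 3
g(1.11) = -8.84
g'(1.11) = -28.79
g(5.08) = -1059.34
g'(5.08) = -626.51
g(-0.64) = -0.23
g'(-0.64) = -5.55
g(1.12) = -9.13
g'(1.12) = -29.35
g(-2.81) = 161.18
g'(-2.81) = -180.89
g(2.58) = -136.30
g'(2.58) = -161.91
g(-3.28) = 261.70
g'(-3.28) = -248.64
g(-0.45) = -0.82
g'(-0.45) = -0.96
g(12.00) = -13932.00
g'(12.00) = -3477.00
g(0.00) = 0.00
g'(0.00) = 3.00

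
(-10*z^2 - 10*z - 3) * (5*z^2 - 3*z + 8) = -50*z^4 - 20*z^3 - 65*z^2 - 71*z - 24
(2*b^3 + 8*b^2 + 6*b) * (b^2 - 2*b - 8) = 2*b^5 + 4*b^4 - 26*b^3 - 76*b^2 - 48*b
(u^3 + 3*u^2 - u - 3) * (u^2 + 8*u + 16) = u^5 + 11*u^4 + 39*u^3 + 37*u^2 - 40*u - 48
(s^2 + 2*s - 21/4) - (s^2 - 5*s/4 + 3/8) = 13*s/4 - 45/8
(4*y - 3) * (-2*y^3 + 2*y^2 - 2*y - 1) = -8*y^4 + 14*y^3 - 14*y^2 + 2*y + 3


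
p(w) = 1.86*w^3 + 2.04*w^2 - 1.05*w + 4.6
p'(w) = 5.58*w^2 + 4.08*w - 1.05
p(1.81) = 20.41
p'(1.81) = 24.62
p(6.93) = 714.33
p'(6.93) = 295.20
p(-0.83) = 5.81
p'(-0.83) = -0.59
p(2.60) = 48.35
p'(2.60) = 47.28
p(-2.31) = -5.02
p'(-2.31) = 19.30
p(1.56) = 14.99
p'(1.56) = 18.89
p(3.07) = 74.42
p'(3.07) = 64.07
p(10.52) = 2384.83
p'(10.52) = 659.41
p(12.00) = 3499.84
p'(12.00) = 851.43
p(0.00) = 4.60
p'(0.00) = -1.05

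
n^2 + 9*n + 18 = (n + 3)*(n + 6)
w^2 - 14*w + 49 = (w - 7)^2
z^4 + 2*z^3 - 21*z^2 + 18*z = z*(z - 3)*(z - 1)*(z + 6)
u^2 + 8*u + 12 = (u + 2)*(u + 6)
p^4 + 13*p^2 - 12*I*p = p*(p - 3*I)*(p - I)*(p + 4*I)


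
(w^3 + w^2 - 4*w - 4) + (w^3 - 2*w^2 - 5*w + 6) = 2*w^3 - w^2 - 9*w + 2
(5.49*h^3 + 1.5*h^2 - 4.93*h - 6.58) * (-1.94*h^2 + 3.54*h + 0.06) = -10.6506*h^5 + 16.5246*h^4 + 15.2036*h^3 - 4.597*h^2 - 23.589*h - 0.3948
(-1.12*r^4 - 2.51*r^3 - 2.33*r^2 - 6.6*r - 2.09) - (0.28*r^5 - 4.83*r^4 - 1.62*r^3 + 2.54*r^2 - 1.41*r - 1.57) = -0.28*r^5 + 3.71*r^4 - 0.89*r^3 - 4.87*r^2 - 5.19*r - 0.52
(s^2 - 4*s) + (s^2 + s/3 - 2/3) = 2*s^2 - 11*s/3 - 2/3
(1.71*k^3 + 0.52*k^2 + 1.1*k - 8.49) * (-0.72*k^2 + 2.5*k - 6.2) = -1.2312*k^5 + 3.9006*k^4 - 10.094*k^3 + 5.6388*k^2 - 28.045*k + 52.638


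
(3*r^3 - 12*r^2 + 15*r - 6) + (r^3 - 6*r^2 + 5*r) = 4*r^3 - 18*r^2 + 20*r - 6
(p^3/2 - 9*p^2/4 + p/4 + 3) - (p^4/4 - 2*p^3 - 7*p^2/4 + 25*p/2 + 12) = -p^4/4 + 5*p^3/2 - p^2/2 - 49*p/4 - 9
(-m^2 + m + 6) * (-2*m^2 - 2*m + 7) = 2*m^4 - 21*m^2 - 5*m + 42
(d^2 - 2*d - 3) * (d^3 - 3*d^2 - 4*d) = d^5 - 5*d^4 - d^3 + 17*d^2 + 12*d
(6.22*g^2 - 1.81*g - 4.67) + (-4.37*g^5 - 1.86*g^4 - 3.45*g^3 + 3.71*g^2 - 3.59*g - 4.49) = -4.37*g^5 - 1.86*g^4 - 3.45*g^3 + 9.93*g^2 - 5.4*g - 9.16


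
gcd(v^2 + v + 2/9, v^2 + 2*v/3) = v + 2/3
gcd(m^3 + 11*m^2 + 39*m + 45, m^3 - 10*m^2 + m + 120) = m + 3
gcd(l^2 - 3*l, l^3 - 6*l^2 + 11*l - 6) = l - 3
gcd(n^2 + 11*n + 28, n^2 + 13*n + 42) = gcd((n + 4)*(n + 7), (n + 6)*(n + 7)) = n + 7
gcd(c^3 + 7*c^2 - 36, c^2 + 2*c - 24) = c + 6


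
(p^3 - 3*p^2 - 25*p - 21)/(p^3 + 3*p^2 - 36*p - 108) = (p^2 - 6*p - 7)/(p^2 - 36)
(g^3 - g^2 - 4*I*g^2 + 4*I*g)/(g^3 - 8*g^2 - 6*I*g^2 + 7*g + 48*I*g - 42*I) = g*(g - 4*I)/(g^2 - g*(7 + 6*I) + 42*I)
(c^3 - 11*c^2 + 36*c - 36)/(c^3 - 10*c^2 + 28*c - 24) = (c - 3)/(c - 2)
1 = 1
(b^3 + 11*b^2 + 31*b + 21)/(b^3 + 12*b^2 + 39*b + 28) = (b + 3)/(b + 4)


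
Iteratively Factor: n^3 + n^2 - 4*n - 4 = (n + 2)*(n^2 - n - 2) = (n + 1)*(n + 2)*(n - 2)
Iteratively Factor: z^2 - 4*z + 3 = (z - 1)*(z - 3)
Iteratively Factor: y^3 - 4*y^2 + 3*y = (y - 3)*(y^2 - y) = (y - 3)*(y - 1)*(y)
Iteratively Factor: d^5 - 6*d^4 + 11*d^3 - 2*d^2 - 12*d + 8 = (d - 2)*(d^4 - 4*d^3 + 3*d^2 + 4*d - 4) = (d - 2)*(d + 1)*(d^3 - 5*d^2 + 8*d - 4) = (d - 2)*(d - 1)*(d + 1)*(d^2 - 4*d + 4) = (d - 2)^2*(d - 1)*(d + 1)*(d - 2)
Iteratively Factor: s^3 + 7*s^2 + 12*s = (s)*(s^2 + 7*s + 12) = s*(s + 4)*(s + 3)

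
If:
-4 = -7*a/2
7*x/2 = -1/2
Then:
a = 8/7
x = -1/7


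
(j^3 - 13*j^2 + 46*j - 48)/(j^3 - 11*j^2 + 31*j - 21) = (j^2 - 10*j + 16)/(j^2 - 8*j + 7)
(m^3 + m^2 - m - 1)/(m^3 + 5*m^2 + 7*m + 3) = (m - 1)/(m + 3)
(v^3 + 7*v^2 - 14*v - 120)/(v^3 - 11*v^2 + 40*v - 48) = (v^2 + 11*v + 30)/(v^2 - 7*v + 12)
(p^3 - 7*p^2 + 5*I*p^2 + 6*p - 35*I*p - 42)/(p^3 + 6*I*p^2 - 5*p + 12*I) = (p^2 + p*(-7 + 6*I) - 42*I)/(p^2 + 7*I*p - 12)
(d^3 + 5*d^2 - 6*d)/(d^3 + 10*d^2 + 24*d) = (d - 1)/(d + 4)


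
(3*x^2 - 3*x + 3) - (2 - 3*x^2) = 6*x^2 - 3*x + 1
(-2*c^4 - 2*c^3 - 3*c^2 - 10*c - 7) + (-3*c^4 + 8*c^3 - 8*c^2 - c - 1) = -5*c^4 + 6*c^3 - 11*c^2 - 11*c - 8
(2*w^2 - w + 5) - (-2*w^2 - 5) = 4*w^2 - w + 10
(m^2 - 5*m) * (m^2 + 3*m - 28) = m^4 - 2*m^3 - 43*m^2 + 140*m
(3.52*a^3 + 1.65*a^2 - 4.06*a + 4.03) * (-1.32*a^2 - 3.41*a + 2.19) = -4.6464*a^5 - 14.1812*a^4 + 7.4415*a^3 + 12.1385*a^2 - 22.6337*a + 8.8257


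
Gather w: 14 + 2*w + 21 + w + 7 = 3*w + 42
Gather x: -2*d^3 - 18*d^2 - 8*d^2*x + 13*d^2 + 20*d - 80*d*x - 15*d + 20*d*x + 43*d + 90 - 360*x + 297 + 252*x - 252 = -2*d^3 - 5*d^2 + 48*d + x*(-8*d^2 - 60*d - 108) + 135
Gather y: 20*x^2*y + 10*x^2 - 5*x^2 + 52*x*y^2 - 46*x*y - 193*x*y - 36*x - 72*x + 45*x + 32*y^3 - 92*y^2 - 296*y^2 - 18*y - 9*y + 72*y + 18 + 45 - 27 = 5*x^2 - 63*x + 32*y^3 + y^2*(52*x - 388) + y*(20*x^2 - 239*x + 45) + 36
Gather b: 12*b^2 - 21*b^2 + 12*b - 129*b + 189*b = -9*b^2 + 72*b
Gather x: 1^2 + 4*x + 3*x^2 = 3*x^2 + 4*x + 1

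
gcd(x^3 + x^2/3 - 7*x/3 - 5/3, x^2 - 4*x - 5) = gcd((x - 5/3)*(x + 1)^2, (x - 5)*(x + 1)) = x + 1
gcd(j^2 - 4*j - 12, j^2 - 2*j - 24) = j - 6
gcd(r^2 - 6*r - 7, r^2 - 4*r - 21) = r - 7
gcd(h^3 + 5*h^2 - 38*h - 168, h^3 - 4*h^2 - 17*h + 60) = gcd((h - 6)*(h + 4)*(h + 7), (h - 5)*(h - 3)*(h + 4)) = h + 4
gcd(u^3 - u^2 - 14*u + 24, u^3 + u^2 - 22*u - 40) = u + 4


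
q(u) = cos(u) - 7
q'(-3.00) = 0.14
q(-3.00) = -7.99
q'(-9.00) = 0.41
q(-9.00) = -7.91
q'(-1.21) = 0.94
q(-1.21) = -6.65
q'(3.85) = 0.65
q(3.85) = -7.76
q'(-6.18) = -0.10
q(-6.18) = -6.01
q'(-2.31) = 0.74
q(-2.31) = -7.67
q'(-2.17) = 0.83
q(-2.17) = -7.56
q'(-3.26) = -0.12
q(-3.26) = -7.99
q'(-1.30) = 0.96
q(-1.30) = -6.73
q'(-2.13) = 0.85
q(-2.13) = -7.53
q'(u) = -sin(u)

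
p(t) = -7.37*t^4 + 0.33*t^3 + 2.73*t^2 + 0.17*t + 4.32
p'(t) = -29.48*t^3 + 0.99*t^2 + 5.46*t + 0.17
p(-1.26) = -10.80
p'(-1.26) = 53.83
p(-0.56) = 4.30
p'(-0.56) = 2.60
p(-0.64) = 4.01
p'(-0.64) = 4.81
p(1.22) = -7.14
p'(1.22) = -45.23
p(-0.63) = 4.05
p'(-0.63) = 4.49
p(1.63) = -38.75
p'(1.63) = -115.97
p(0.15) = 4.40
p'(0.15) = 0.91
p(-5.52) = -6811.58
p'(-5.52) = 4958.63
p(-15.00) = -373603.98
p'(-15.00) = 99636.02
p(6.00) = -9376.62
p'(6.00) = -6299.11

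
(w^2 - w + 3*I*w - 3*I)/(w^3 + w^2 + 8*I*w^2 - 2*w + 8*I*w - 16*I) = (w + 3*I)/(w^2 + w*(2 + 8*I) + 16*I)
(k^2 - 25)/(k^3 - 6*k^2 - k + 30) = (k + 5)/(k^2 - k - 6)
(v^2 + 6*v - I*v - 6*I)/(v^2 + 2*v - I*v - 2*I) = (v + 6)/(v + 2)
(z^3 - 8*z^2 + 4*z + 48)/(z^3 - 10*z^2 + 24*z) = (z + 2)/z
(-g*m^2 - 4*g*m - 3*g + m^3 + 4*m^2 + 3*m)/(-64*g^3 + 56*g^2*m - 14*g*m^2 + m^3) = (g*m^2 + 4*g*m + 3*g - m^3 - 4*m^2 - 3*m)/(64*g^3 - 56*g^2*m + 14*g*m^2 - m^3)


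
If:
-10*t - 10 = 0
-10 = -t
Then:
No Solution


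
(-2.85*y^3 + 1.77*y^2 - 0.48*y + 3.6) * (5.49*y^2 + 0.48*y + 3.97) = -15.6465*y^5 + 8.3493*y^4 - 13.1001*y^3 + 26.5605*y^2 - 0.1776*y + 14.292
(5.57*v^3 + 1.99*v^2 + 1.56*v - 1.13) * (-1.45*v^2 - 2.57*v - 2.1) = -8.0765*v^5 - 17.2004*v^4 - 19.0733*v^3 - 6.5497*v^2 - 0.371900000000001*v + 2.373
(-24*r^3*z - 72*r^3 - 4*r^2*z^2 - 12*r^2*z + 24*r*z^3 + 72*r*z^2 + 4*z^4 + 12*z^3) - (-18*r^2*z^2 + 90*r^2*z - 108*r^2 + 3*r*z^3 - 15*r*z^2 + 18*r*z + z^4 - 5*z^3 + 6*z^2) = -24*r^3*z - 72*r^3 + 14*r^2*z^2 - 102*r^2*z + 108*r^2 + 21*r*z^3 + 87*r*z^2 - 18*r*z + 3*z^4 + 17*z^3 - 6*z^2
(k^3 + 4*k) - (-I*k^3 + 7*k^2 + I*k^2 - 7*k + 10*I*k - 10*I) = k^3 + I*k^3 - 7*k^2 - I*k^2 + 11*k - 10*I*k + 10*I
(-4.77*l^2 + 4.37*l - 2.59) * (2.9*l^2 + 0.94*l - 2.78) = -13.833*l^4 + 8.1892*l^3 + 9.8574*l^2 - 14.5832*l + 7.2002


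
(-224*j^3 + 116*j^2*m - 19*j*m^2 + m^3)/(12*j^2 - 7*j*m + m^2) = (-56*j^2 + 15*j*m - m^2)/(3*j - m)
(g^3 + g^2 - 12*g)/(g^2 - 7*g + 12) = g*(g + 4)/(g - 4)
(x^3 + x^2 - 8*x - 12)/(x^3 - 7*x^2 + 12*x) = (x^2 + 4*x + 4)/(x*(x - 4))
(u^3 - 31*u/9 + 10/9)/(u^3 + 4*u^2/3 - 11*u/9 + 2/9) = (3*u - 5)/(3*u - 1)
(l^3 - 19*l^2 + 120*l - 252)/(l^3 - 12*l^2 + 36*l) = (l - 7)/l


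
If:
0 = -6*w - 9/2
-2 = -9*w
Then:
No Solution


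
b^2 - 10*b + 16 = (b - 8)*(b - 2)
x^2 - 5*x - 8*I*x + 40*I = (x - 5)*(x - 8*I)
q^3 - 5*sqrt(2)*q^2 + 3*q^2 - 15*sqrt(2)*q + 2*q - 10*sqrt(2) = (q + 1)*(q + 2)*(q - 5*sqrt(2))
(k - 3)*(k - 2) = k^2 - 5*k + 6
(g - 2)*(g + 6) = g^2 + 4*g - 12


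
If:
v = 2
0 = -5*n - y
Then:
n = -y/5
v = 2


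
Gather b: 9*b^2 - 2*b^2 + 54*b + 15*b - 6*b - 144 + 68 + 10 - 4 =7*b^2 + 63*b - 70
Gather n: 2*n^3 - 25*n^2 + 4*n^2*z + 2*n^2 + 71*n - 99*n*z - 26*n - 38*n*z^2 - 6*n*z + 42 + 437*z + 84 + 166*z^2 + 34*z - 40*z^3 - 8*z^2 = 2*n^3 + n^2*(4*z - 23) + n*(-38*z^2 - 105*z + 45) - 40*z^3 + 158*z^2 + 471*z + 126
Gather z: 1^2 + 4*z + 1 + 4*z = 8*z + 2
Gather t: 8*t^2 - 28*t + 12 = 8*t^2 - 28*t + 12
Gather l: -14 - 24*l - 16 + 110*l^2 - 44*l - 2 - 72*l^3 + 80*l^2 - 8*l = -72*l^3 + 190*l^2 - 76*l - 32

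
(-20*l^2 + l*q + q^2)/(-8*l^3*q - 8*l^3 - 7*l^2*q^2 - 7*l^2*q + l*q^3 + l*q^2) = (20*l^2 - l*q - q^2)/(l*(8*l^2*q + 8*l^2 + 7*l*q^2 + 7*l*q - q^3 - q^2))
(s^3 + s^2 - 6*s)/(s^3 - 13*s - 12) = s*(s - 2)/(s^2 - 3*s - 4)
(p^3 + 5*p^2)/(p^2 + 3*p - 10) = p^2/(p - 2)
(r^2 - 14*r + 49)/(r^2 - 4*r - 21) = (r - 7)/(r + 3)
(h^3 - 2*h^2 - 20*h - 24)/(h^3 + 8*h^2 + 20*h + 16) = (h - 6)/(h + 4)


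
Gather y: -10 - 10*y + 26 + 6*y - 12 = 4 - 4*y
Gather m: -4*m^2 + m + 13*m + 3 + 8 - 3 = -4*m^2 + 14*m + 8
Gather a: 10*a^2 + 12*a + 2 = 10*a^2 + 12*a + 2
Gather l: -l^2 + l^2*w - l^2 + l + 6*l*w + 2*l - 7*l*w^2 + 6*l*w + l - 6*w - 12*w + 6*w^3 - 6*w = l^2*(w - 2) + l*(-7*w^2 + 12*w + 4) + 6*w^3 - 24*w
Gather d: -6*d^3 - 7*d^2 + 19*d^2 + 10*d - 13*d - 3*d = -6*d^3 + 12*d^2 - 6*d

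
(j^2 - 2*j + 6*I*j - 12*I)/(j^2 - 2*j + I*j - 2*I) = (j + 6*I)/(j + I)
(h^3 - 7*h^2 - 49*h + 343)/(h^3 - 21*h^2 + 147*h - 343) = (h + 7)/(h - 7)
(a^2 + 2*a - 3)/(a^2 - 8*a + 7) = (a + 3)/(a - 7)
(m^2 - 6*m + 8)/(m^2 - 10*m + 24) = (m - 2)/(m - 6)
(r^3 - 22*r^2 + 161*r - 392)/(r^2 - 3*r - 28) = (r^2 - 15*r + 56)/(r + 4)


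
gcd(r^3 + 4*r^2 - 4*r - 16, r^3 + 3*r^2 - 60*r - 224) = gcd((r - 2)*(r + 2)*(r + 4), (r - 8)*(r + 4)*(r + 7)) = r + 4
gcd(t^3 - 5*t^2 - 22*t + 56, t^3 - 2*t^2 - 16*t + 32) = t^2 + 2*t - 8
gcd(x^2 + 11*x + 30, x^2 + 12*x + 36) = x + 6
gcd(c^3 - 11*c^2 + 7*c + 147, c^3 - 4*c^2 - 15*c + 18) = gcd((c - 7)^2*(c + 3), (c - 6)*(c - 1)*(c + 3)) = c + 3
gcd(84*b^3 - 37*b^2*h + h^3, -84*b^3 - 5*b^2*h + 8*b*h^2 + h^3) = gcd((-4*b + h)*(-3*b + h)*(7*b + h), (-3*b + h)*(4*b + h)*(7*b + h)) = 21*b^2 - 4*b*h - h^2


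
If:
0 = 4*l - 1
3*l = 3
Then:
No Solution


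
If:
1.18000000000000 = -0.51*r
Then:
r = -2.31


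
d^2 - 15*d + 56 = (d - 8)*(d - 7)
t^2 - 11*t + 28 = (t - 7)*(t - 4)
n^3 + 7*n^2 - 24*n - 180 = (n - 5)*(n + 6)^2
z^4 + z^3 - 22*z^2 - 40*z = z*(z - 5)*(z + 2)*(z + 4)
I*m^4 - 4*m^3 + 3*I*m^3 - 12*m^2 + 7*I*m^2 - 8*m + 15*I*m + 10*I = (m + 2)*(m - I)*(m + 5*I)*(I*m + I)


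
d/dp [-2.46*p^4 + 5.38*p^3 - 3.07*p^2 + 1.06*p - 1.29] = -9.84*p^3 + 16.14*p^2 - 6.14*p + 1.06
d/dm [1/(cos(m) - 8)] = sin(m)/(cos(m) - 8)^2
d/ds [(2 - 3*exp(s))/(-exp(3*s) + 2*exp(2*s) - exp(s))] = 2*(-3*exp(2*s) + 3*exp(s) - 1)*exp(-s)/(exp(3*s) - 3*exp(2*s) + 3*exp(s) - 1)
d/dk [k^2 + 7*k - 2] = 2*k + 7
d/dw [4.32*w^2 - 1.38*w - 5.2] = 8.64*w - 1.38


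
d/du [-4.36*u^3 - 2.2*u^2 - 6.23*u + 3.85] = -13.08*u^2 - 4.4*u - 6.23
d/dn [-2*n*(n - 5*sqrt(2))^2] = -6*n^2 + 40*sqrt(2)*n - 100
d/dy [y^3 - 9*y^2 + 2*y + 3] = 3*y^2 - 18*y + 2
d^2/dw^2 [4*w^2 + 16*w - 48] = 8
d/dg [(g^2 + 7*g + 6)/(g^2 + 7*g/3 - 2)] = 6*(-7*g^2 - 24*g - 42)/(9*g^4 + 42*g^3 + 13*g^2 - 84*g + 36)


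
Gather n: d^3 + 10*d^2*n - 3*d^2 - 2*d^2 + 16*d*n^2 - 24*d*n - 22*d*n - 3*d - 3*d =d^3 - 5*d^2 + 16*d*n^2 - 6*d + n*(10*d^2 - 46*d)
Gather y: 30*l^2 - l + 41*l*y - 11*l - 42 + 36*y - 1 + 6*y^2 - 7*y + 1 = 30*l^2 - 12*l + 6*y^2 + y*(41*l + 29) - 42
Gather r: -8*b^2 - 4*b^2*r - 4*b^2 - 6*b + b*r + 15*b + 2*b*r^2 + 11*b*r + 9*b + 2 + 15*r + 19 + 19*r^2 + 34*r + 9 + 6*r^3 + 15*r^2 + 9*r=-12*b^2 + 18*b + 6*r^3 + r^2*(2*b + 34) + r*(-4*b^2 + 12*b + 58) + 30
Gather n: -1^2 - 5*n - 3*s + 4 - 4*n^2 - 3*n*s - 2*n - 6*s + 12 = -4*n^2 + n*(-3*s - 7) - 9*s + 15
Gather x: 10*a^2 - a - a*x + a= 10*a^2 - a*x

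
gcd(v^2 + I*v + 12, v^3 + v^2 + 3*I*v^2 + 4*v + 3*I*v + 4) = v + 4*I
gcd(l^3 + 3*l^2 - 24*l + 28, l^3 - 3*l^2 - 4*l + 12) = l - 2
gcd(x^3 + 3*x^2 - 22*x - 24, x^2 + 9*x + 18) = x + 6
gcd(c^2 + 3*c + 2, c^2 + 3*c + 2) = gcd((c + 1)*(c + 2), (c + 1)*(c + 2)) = c^2 + 3*c + 2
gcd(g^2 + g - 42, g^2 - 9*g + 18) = g - 6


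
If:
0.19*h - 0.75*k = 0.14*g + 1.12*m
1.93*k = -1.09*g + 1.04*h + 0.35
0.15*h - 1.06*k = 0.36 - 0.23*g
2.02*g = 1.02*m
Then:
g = 0.06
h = -1.19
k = -0.49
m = 0.12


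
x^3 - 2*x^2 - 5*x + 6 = (x - 3)*(x - 1)*(x + 2)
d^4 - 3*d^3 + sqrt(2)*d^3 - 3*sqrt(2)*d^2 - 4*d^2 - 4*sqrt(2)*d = d*(d - 4)*(d + 1)*(d + sqrt(2))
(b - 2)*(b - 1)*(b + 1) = b^3 - 2*b^2 - b + 2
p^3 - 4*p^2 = p^2*(p - 4)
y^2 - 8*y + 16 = (y - 4)^2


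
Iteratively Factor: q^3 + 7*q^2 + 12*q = (q + 4)*(q^2 + 3*q) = q*(q + 4)*(q + 3)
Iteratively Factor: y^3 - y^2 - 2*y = (y + 1)*(y^2 - 2*y) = y*(y + 1)*(y - 2)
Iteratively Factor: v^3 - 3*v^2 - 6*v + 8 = (v - 4)*(v^2 + v - 2) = (v - 4)*(v - 1)*(v + 2)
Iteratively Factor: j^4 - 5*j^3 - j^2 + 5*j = (j)*(j^3 - 5*j^2 - j + 5) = j*(j - 5)*(j^2 - 1) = j*(j - 5)*(j + 1)*(j - 1)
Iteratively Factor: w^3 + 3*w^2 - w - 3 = (w - 1)*(w^2 + 4*w + 3) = (w - 1)*(w + 3)*(w + 1)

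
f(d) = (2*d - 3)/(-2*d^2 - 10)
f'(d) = 4*d*(2*d - 3)/(-2*d^2 - 10)^2 + 2/(-2*d^2 - 10) = (-d^2 + d*(2*d - 3) - 5)/(d^2 + 5)^2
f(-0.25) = 0.35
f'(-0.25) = -0.16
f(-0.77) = 0.41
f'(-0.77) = -0.07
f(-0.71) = 0.40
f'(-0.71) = -0.08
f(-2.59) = 0.35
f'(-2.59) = 0.07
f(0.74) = 0.14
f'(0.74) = -0.22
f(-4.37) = 0.24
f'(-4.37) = 0.05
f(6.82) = -0.10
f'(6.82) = 0.01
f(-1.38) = 0.42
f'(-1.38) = 0.02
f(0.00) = 0.30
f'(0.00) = -0.20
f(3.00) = -0.11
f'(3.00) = -0.03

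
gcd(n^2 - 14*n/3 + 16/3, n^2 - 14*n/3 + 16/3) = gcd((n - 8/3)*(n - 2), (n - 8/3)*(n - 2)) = n^2 - 14*n/3 + 16/3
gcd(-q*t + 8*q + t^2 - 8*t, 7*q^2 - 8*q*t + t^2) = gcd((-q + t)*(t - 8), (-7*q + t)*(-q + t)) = q - t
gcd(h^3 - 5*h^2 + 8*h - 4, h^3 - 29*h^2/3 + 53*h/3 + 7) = 1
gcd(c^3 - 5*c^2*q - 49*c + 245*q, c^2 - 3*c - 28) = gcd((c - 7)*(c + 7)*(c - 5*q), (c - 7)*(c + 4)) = c - 7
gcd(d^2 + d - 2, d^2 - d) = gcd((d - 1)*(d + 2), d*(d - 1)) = d - 1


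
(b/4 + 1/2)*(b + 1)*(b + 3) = b^3/4 + 3*b^2/2 + 11*b/4 + 3/2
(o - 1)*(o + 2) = o^2 + o - 2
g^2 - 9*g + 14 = (g - 7)*(g - 2)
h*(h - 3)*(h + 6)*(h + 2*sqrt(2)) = h^4 + 2*sqrt(2)*h^3 + 3*h^3 - 18*h^2 + 6*sqrt(2)*h^2 - 36*sqrt(2)*h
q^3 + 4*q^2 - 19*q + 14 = (q - 2)*(q - 1)*(q + 7)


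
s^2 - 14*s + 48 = (s - 8)*(s - 6)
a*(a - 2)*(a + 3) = a^3 + a^2 - 6*a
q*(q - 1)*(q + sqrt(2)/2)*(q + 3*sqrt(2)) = q^4 - q^3 + 7*sqrt(2)*q^3/2 - 7*sqrt(2)*q^2/2 + 3*q^2 - 3*q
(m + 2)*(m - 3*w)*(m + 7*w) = m^3 + 4*m^2*w + 2*m^2 - 21*m*w^2 + 8*m*w - 42*w^2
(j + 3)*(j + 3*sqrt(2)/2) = j^2 + 3*sqrt(2)*j/2 + 3*j + 9*sqrt(2)/2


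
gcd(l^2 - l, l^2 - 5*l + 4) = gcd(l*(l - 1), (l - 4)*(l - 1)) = l - 1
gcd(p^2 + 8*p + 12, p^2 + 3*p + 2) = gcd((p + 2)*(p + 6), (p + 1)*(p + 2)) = p + 2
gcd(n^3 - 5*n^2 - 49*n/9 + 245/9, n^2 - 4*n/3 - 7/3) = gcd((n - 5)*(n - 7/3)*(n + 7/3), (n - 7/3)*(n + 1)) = n - 7/3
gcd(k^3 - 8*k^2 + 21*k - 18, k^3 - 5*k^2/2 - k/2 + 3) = k - 2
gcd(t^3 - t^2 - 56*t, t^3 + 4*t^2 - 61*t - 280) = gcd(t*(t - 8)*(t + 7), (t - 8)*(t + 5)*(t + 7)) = t^2 - t - 56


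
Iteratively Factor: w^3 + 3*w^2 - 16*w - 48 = (w + 3)*(w^2 - 16) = (w - 4)*(w + 3)*(w + 4)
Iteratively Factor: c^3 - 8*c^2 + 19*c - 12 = (c - 3)*(c^2 - 5*c + 4) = (c - 4)*(c - 3)*(c - 1)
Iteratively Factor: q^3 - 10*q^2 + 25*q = (q)*(q^2 - 10*q + 25) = q*(q - 5)*(q - 5)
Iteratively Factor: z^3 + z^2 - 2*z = (z + 2)*(z^2 - z) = z*(z + 2)*(z - 1)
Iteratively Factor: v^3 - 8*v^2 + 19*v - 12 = (v - 3)*(v^2 - 5*v + 4) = (v - 3)*(v - 1)*(v - 4)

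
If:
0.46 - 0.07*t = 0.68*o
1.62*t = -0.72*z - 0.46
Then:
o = 0.0457516339869281*z + 0.705700798838054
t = -0.444444444444444*z - 0.283950617283951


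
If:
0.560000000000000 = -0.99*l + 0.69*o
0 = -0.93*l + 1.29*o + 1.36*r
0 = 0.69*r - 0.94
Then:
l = -3.15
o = -3.71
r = 1.36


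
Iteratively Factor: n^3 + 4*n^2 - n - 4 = (n + 1)*(n^2 + 3*n - 4) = (n - 1)*(n + 1)*(n + 4)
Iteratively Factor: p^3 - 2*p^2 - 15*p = (p + 3)*(p^2 - 5*p) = p*(p + 3)*(p - 5)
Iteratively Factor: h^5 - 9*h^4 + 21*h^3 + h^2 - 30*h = (h + 1)*(h^4 - 10*h^3 + 31*h^2 - 30*h) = (h - 5)*(h + 1)*(h^3 - 5*h^2 + 6*h) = h*(h - 5)*(h + 1)*(h^2 - 5*h + 6) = h*(h - 5)*(h - 3)*(h + 1)*(h - 2)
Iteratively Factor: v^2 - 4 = (v - 2)*(v + 2)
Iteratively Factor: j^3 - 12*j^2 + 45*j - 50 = (j - 5)*(j^2 - 7*j + 10) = (j - 5)^2*(j - 2)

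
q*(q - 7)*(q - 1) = q^3 - 8*q^2 + 7*q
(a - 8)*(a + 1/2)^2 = a^3 - 7*a^2 - 31*a/4 - 2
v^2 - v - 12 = (v - 4)*(v + 3)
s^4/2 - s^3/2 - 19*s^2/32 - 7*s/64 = s*(s/2 + 1/4)*(s - 7/4)*(s + 1/4)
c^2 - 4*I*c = c*(c - 4*I)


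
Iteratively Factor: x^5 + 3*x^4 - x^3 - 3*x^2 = (x + 1)*(x^4 + 2*x^3 - 3*x^2) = x*(x + 1)*(x^3 + 2*x^2 - 3*x) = x*(x - 1)*(x + 1)*(x^2 + 3*x) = x*(x - 1)*(x + 1)*(x + 3)*(x)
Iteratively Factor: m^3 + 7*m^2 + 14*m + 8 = (m + 2)*(m^2 + 5*m + 4) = (m + 2)*(m + 4)*(m + 1)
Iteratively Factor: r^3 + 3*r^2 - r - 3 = (r + 1)*(r^2 + 2*r - 3) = (r - 1)*(r + 1)*(r + 3)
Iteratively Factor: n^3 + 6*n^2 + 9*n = (n + 3)*(n^2 + 3*n) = (n + 3)^2*(n)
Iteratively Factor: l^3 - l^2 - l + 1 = (l + 1)*(l^2 - 2*l + 1) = (l - 1)*(l + 1)*(l - 1)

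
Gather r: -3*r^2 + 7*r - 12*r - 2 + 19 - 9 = -3*r^2 - 5*r + 8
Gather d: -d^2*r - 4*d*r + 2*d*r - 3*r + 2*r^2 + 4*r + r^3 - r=-d^2*r - 2*d*r + r^3 + 2*r^2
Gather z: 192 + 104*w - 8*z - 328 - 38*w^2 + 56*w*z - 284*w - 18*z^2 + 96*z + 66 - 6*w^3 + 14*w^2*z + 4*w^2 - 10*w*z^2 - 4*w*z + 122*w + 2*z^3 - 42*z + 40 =-6*w^3 - 34*w^2 - 58*w + 2*z^3 + z^2*(-10*w - 18) + z*(14*w^2 + 52*w + 46) - 30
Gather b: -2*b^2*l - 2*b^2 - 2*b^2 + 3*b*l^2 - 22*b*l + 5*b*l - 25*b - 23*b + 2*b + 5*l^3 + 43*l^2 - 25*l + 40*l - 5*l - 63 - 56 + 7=b^2*(-2*l - 4) + b*(3*l^2 - 17*l - 46) + 5*l^3 + 43*l^2 + 10*l - 112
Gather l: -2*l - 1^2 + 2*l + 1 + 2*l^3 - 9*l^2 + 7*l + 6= 2*l^3 - 9*l^2 + 7*l + 6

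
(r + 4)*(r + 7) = r^2 + 11*r + 28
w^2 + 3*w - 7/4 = (w - 1/2)*(w + 7/2)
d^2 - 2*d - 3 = (d - 3)*(d + 1)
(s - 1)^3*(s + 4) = s^4 + s^3 - 9*s^2 + 11*s - 4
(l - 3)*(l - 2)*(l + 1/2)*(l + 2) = l^4 - 5*l^3/2 - 11*l^2/2 + 10*l + 6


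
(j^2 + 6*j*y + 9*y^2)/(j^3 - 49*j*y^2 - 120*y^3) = (-j - 3*y)/(-j^2 + 3*j*y + 40*y^2)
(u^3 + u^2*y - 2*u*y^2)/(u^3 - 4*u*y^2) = (-u + y)/(-u + 2*y)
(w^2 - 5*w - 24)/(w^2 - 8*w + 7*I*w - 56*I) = (w + 3)/(w + 7*I)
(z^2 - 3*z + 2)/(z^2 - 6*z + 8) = (z - 1)/(z - 4)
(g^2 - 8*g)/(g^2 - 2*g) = (g - 8)/(g - 2)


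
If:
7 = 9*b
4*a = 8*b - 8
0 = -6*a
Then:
No Solution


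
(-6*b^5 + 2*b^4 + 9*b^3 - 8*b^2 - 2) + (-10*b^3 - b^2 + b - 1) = -6*b^5 + 2*b^4 - b^3 - 9*b^2 + b - 3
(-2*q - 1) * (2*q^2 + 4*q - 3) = -4*q^3 - 10*q^2 + 2*q + 3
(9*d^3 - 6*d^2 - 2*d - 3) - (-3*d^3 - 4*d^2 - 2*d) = 12*d^3 - 2*d^2 - 3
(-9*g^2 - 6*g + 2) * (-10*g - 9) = 90*g^3 + 141*g^2 + 34*g - 18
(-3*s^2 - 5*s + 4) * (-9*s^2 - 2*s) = 27*s^4 + 51*s^3 - 26*s^2 - 8*s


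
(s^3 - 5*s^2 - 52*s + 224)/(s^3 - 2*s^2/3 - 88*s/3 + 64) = 3*(s^2 - s - 56)/(3*s^2 + 10*s - 48)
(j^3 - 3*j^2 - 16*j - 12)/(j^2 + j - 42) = (j^2 + 3*j + 2)/(j + 7)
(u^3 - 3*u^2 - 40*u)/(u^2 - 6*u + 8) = u*(u^2 - 3*u - 40)/(u^2 - 6*u + 8)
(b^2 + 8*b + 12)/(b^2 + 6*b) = (b + 2)/b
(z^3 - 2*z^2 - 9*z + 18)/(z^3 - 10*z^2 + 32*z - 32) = (z^2 - 9)/(z^2 - 8*z + 16)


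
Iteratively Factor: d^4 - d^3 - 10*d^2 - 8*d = (d - 4)*(d^3 + 3*d^2 + 2*d) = (d - 4)*(d + 1)*(d^2 + 2*d) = d*(d - 4)*(d + 1)*(d + 2)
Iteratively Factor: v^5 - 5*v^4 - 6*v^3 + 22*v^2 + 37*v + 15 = (v + 1)*(v^4 - 6*v^3 + 22*v + 15) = (v + 1)^2*(v^3 - 7*v^2 + 7*v + 15) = (v + 1)^3*(v^2 - 8*v + 15) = (v - 3)*(v + 1)^3*(v - 5)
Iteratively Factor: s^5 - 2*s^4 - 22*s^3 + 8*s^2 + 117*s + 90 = (s + 2)*(s^4 - 4*s^3 - 14*s^2 + 36*s + 45) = (s - 5)*(s + 2)*(s^3 + s^2 - 9*s - 9) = (s - 5)*(s - 3)*(s + 2)*(s^2 + 4*s + 3) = (s - 5)*(s - 3)*(s + 1)*(s + 2)*(s + 3)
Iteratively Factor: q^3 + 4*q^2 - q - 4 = (q + 1)*(q^2 + 3*q - 4) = (q + 1)*(q + 4)*(q - 1)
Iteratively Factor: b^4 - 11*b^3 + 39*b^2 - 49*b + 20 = (b - 1)*(b^3 - 10*b^2 + 29*b - 20) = (b - 5)*(b - 1)*(b^2 - 5*b + 4) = (b - 5)*(b - 1)^2*(b - 4)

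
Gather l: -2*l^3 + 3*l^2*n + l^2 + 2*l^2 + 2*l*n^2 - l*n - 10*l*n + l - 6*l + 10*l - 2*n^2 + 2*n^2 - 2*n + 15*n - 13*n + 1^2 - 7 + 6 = -2*l^3 + l^2*(3*n + 3) + l*(2*n^2 - 11*n + 5)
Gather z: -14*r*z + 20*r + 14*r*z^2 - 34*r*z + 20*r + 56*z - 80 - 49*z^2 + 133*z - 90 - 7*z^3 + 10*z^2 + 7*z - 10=40*r - 7*z^3 + z^2*(14*r - 39) + z*(196 - 48*r) - 180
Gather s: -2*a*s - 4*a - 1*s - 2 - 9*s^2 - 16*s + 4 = -4*a - 9*s^2 + s*(-2*a - 17) + 2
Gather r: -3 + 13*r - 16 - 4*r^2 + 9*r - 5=-4*r^2 + 22*r - 24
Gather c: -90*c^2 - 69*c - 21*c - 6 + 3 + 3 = -90*c^2 - 90*c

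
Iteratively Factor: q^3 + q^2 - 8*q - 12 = (q - 3)*(q^2 + 4*q + 4) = (q - 3)*(q + 2)*(q + 2)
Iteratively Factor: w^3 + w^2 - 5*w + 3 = (w - 1)*(w^2 + 2*w - 3) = (w - 1)*(w + 3)*(w - 1)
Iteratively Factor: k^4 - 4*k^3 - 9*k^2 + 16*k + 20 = (k - 2)*(k^3 - 2*k^2 - 13*k - 10) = (k - 2)*(k + 1)*(k^2 - 3*k - 10) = (k - 5)*(k - 2)*(k + 1)*(k + 2)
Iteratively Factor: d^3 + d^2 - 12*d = (d)*(d^2 + d - 12) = d*(d + 4)*(d - 3)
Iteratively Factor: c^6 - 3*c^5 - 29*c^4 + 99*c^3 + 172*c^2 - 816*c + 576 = (c + 4)*(c^5 - 7*c^4 - c^3 + 103*c^2 - 240*c + 144) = (c - 3)*(c + 4)*(c^4 - 4*c^3 - 13*c^2 + 64*c - 48) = (c - 3)*(c + 4)^2*(c^3 - 8*c^2 + 19*c - 12) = (c - 3)*(c - 1)*(c + 4)^2*(c^2 - 7*c + 12) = (c - 3)^2*(c - 1)*(c + 4)^2*(c - 4)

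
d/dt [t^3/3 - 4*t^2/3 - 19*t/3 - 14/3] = t^2 - 8*t/3 - 19/3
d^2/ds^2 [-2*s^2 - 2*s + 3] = -4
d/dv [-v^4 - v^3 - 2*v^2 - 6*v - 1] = -4*v^3 - 3*v^2 - 4*v - 6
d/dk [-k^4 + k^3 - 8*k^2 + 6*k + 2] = -4*k^3 + 3*k^2 - 16*k + 6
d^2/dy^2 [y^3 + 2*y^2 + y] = 6*y + 4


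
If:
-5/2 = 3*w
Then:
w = -5/6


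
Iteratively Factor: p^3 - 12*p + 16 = (p - 2)*(p^2 + 2*p - 8) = (p - 2)*(p + 4)*(p - 2)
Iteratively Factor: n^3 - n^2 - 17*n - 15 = (n + 1)*(n^2 - 2*n - 15) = (n + 1)*(n + 3)*(n - 5)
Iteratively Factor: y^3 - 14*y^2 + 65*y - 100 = (y - 5)*(y^2 - 9*y + 20) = (y - 5)^2*(y - 4)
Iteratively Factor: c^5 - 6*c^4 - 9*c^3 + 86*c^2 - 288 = (c - 4)*(c^4 - 2*c^3 - 17*c^2 + 18*c + 72) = (c - 4)^2*(c^3 + 2*c^2 - 9*c - 18) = (c - 4)^2*(c + 3)*(c^2 - c - 6) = (c - 4)^2*(c - 3)*(c + 3)*(c + 2)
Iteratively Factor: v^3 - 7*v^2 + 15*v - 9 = (v - 3)*(v^2 - 4*v + 3) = (v - 3)*(v - 1)*(v - 3)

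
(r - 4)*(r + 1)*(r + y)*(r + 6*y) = r^4 + 7*r^3*y - 3*r^3 + 6*r^2*y^2 - 21*r^2*y - 4*r^2 - 18*r*y^2 - 28*r*y - 24*y^2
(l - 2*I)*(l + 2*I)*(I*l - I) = I*l^3 - I*l^2 + 4*I*l - 4*I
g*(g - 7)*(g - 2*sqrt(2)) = g^3 - 7*g^2 - 2*sqrt(2)*g^2 + 14*sqrt(2)*g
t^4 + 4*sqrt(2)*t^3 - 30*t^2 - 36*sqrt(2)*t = t*(t - 3*sqrt(2))*(t + sqrt(2))*(t + 6*sqrt(2))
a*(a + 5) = a^2 + 5*a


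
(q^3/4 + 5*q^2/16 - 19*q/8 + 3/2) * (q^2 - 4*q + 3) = q^5/4 - 11*q^4/16 - 23*q^3/8 + 191*q^2/16 - 105*q/8 + 9/2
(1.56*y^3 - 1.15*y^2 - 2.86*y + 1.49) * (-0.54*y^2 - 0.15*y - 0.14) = -0.8424*y^5 + 0.387*y^4 + 1.4985*y^3 - 0.2146*y^2 + 0.1769*y - 0.2086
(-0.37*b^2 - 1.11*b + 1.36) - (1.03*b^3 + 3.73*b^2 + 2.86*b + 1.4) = -1.03*b^3 - 4.1*b^2 - 3.97*b - 0.0399999999999998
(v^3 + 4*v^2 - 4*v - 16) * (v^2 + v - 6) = v^5 + 5*v^4 - 6*v^3 - 44*v^2 + 8*v + 96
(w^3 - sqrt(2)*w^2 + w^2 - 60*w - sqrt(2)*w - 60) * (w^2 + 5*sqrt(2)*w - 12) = w^5 + w^4 + 4*sqrt(2)*w^4 - 82*w^3 + 4*sqrt(2)*w^3 - 288*sqrt(2)*w^2 - 82*w^2 - 288*sqrt(2)*w + 720*w + 720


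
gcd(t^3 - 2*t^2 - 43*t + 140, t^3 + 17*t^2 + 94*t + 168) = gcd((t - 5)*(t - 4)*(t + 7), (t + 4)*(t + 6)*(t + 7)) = t + 7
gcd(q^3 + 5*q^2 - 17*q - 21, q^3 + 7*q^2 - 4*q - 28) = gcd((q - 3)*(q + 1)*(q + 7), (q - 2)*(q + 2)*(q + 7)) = q + 7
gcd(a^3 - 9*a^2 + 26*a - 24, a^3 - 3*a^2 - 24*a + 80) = a - 4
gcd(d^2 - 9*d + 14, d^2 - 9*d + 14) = d^2 - 9*d + 14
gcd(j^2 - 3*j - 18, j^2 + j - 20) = 1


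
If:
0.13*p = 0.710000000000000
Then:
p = 5.46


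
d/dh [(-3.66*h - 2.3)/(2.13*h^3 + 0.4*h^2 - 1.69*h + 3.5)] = (15.5916*h^3 + 16.161*h^2 + 1.84*h - 16.697)/(4.5369*h^6 + 1.704*h^5 - 7.0394*h^4 + 13.558*h^3 + 5.6561*h^2 - 11.83*h + 12.25)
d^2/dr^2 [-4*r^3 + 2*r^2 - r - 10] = 4 - 24*r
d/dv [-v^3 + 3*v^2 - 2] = 3*v*(2 - v)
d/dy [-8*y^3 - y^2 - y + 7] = -24*y^2 - 2*y - 1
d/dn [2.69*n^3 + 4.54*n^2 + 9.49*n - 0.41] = 8.07*n^2 + 9.08*n + 9.49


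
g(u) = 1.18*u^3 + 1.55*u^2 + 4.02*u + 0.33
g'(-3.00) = 26.58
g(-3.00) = -29.64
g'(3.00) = 45.18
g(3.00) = 58.20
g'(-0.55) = 3.39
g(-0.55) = -1.61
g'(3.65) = 62.50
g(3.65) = 93.03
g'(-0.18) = 3.58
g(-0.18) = -0.35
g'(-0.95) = 4.27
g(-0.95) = -3.10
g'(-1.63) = 8.37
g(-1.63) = -7.21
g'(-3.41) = 34.61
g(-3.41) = -42.14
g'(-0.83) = 3.89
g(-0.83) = -2.61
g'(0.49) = 6.39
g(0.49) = 2.81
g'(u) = 3.54*u^2 + 3.1*u + 4.02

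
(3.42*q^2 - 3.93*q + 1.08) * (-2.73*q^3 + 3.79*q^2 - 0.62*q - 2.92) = -9.3366*q^5 + 23.6907*q^4 - 19.9635*q^3 - 3.4566*q^2 + 10.806*q - 3.1536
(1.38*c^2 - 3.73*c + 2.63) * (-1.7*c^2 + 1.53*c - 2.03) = -2.346*c^4 + 8.4524*c^3 - 12.9793*c^2 + 11.5958*c - 5.3389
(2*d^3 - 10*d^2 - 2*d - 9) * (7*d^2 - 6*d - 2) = 14*d^5 - 82*d^4 + 42*d^3 - 31*d^2 + 58*d + 18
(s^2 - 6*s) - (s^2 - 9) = 9 - 6*s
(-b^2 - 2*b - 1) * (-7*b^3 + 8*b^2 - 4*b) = 7*b^5 + 6*b^4 - 5*b^3 + 4*b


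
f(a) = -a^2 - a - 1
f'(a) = -2*a - 1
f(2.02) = -7.10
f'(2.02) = -5.04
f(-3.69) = -10.93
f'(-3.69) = 6.38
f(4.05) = -21.45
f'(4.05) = -9.10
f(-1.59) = -1.94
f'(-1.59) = 2.18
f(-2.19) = -3.61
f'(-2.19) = 3.38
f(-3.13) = -7.67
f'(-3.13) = 5.26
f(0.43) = -1.61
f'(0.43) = -1.86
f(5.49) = -36.63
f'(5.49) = -11.98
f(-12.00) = -133.00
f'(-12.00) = 23.00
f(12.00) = -157.00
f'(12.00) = -25.00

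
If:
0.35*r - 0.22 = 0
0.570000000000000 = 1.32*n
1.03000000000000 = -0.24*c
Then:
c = -4.29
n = 0.43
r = 0.63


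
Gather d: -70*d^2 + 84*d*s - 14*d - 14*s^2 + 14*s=-70*d^2 + d*(84*s - 14) - 14*s^2 + 14*s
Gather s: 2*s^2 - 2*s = 2*s^2 - 2*s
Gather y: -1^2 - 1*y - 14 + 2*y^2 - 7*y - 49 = 2*y^2 - 8*y - 64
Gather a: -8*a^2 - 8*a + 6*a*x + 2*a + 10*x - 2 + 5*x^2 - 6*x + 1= -8*a^2 + a*(6*x - 6) + 5*x^2 + 4*x - 1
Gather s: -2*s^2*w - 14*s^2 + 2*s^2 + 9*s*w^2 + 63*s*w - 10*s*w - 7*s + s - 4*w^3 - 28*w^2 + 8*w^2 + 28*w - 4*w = s^2*(-2*w - 12) + s*(9*w^2 + 53*w - 6) - 4*w^3 - 20*w^2 + 24*w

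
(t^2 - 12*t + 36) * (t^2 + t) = t^4 - 11*t^3 + 24*t^2 + 36*t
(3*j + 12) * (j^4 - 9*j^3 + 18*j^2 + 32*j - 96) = 3*j^5 - 15*j^4 - 54*j^3 + 312*j^2 + 96*j - 1152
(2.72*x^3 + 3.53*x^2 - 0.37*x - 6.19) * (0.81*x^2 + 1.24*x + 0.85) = 2.2032*x^5 + 6.2321*x^4 + 6.3895*x^3 - 2.4722*x^2 - 7.9901*x - 5.2615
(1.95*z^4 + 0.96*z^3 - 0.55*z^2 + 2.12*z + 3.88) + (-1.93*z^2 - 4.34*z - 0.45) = 1.95*z^4 + 0.96*z^3 - 2.48*z^2 - 2.22*z + 3.43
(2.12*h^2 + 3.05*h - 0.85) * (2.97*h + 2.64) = 6.2964*h^3 + 14.6553*h^2 + 5.5275*h - 2.244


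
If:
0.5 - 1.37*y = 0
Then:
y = 0.36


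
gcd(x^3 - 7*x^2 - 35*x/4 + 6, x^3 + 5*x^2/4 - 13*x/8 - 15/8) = x + 3/2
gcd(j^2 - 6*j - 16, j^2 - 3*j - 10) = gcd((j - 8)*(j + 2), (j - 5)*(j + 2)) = j + 2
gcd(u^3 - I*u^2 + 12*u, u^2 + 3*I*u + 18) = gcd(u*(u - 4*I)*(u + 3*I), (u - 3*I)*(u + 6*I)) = 1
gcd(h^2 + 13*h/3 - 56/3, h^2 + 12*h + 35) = h + 7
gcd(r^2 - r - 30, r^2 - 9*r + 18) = r - 6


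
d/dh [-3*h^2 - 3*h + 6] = -6*h - 3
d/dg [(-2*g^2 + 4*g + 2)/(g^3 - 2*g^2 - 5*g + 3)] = 2*(g^4 - 4*g^3 + 6*g^2 - 2*g + 11)/(g^6 - 4*g^5 - 6*g^4 + 26*g^3 + 13*g^2 - 30*g + 9)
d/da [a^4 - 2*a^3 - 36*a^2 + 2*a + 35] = 4*a^3 - 6*a^2 - 72*a + 2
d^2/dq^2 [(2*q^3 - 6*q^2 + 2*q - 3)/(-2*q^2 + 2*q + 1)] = 4*(2*q^3 + 30*q^2 - 27*q + 14)/(8*q^6 - 24*q^5 + 12*q^4 + 16*q^3 - 6*q^2 - 6*q - 1)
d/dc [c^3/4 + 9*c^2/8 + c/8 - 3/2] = 3*c^2/4 + 9*c/4 + 1/8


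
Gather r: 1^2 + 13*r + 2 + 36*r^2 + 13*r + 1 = 36*r^2 + 26*r + 4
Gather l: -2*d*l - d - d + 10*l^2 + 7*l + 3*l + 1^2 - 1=-2*d + 10*l^2 + l*(10 - 2*d)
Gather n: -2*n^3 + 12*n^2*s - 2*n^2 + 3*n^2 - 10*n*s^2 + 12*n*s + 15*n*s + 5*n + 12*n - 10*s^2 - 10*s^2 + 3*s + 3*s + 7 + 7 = -2*n^3 + n^2*(12*s + 1) + n*(-10*s^2 + 27*s + 17) - 20*s^2 + 6*s + 14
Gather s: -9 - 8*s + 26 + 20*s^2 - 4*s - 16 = 20*s^2 - 12*s + 1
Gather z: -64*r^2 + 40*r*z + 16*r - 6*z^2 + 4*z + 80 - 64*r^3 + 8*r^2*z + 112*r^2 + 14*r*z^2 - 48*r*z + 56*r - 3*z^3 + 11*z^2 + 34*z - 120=-64*r^3 + 48*r^2 + 72*r - 3*z^3 + z^2*(14*r + 5) + z*(8*r^2 - 8*r + 38) - 40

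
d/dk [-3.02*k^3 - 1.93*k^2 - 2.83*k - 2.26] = -9.06*k^2 - 3.86*k - 2.83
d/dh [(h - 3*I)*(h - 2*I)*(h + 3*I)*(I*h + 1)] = 4*I*h^3 + 9*h^2 + 14*I*h + 27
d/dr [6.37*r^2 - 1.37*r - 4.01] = 12.74*r - 1.37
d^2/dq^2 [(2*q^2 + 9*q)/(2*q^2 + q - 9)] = 2*(32*q^3 + 108*q^2 + 486*q + 243)/(8*q^6 + 12*q^5 - 102*q^4 - 107*q^3 + 459*q^2 + 243*q - 729)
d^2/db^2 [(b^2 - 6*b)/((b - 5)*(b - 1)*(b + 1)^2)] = 2*(3*b^6 - 54*b^5 + 319*b^4 - 788*b^3 + 885*b^2 - 830*b + 145)/(b^10 - 14*b^9 + 57*b^8 - 8*b^7 - 302*b^6 + 108*b^5 + 554*b^4 - 136*b^3 - 435*b^2 + 50*b + 125)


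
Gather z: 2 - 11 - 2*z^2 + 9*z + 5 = -2*z^2 + 9*z - 4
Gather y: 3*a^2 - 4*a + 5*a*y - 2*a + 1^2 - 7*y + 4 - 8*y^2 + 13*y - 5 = 3*a^2 - 6*a - 8*y^2 + y*(5*a + 6)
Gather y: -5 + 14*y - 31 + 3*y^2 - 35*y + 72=3*y^2 - 21*y + 36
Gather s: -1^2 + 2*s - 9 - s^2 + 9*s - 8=-s^2 + 11*s - 18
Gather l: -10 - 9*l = -9*l - 10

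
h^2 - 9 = (h - 3)*(h + 3)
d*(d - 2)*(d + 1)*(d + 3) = d^4 + 2*d^3 - 5*d^2 - 6*d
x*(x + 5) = x^2 + 5*x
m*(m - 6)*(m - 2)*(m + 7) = m^4 - m^3 - 44*m^2 + 84*m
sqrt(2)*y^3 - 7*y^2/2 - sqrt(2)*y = y*(y - 2*sqrt(2))*(sqrt(2)*y + 1/2)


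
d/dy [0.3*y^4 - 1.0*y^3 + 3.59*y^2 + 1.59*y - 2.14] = 1.2*y^3 - 3.0*y^2 + 7.18*y + 1.59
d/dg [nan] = 0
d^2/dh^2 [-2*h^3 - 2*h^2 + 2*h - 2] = -12*h - 4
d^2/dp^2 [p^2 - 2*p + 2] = 2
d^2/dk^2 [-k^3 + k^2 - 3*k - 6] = 2 - 6*k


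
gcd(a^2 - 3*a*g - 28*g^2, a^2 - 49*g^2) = a - 7*g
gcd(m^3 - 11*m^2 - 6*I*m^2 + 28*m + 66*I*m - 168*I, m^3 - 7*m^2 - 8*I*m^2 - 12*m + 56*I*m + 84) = m^2 + m*(-7 - 6*I) + 42*I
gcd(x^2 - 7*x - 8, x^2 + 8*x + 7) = x + 1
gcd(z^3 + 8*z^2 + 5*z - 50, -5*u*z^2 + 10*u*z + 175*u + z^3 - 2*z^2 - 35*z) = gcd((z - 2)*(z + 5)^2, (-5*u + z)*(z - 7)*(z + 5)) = z + 5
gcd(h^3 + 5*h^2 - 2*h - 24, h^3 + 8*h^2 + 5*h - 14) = 1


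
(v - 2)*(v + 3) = v^2 + v - 6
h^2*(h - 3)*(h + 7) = h^4 + 4*h^3 - 21*h^2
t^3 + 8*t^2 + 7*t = t*(t + 1)*(t + 7)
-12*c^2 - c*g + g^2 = (-4*c + g)*(3*c + g)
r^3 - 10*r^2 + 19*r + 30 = (r - 6)*(r - 5)*(r + 1)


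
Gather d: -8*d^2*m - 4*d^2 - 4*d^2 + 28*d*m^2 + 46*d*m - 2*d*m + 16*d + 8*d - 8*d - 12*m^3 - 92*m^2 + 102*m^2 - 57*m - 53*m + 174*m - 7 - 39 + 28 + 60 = d^2*(-8*m - 8) + d*(28*m^2 + 44*m + 16) - 12*m^3 + 10*m^2 + 64*m + 42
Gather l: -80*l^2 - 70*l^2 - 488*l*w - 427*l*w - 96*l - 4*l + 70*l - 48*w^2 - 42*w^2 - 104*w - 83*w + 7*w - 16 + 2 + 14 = -150*l^2 + l*(-915*w - 30) - 90*w^2 - 180*w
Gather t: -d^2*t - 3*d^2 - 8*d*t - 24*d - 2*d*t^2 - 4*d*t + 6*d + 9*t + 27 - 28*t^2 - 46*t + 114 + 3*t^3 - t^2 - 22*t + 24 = -3*d^2 - 18*d + 3*t^3 + t^2*(-2*d - 29) + t*(-d^2 - 12*d - 59) + 165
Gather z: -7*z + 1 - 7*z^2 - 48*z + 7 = -7*z^2 - 55*z + 8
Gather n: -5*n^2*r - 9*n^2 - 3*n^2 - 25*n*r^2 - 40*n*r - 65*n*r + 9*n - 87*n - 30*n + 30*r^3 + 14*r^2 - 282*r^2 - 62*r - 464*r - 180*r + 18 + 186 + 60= n^2*(-5*r - 12) + n*(-25*r^2 - 105*r - 108) + 30*r^3 - 268*r^2 - 706*r + 264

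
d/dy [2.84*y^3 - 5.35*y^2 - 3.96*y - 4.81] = 8.52*y^2 - 10.7*y - 3.96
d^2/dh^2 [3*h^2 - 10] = 6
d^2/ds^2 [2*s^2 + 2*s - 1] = 4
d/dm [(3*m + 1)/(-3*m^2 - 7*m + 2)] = (9*m^2 + 6*m + 13)/(9*m^4 + 42*m^3 + 37*m^2 - 28*m + 4)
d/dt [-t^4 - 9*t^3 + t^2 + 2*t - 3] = -4*t^3 - 27*t^2 + 2*t + 2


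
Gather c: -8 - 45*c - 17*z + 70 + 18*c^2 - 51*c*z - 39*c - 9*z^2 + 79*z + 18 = 18*c^2 + c*(-51*z - 84) - 9*z^2 + 62*z + 80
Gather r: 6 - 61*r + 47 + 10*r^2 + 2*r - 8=10*r^2 - 59*r + 45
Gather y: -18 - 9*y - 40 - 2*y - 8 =-11*y - 66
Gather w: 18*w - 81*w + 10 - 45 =-63*w - 35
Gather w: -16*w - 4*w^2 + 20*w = -4*w^2 + 4*w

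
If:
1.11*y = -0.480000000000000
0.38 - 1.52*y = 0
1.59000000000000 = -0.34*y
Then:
No Solution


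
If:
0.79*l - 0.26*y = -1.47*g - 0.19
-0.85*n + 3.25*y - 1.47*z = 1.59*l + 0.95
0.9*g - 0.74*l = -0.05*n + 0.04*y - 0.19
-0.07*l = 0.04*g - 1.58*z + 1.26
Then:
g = 4.3343463548465*z - 3.54572470442594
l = 20.094659225802*z - 15.9738715974709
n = 287.832783477734*z - 230.67202073985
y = 85.5625766538767*z - 67.8522072211851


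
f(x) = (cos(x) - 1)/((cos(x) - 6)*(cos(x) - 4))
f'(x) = -sin(x)/((cos(x) - 6)*(cos(x) - 4)) + (cos(x) - 1)*sin(x)/((cos(x) - 6)*(cos(x) - 4)^2) + (cos(x) - 1)*sin(x)/((cos(x) - 6)^2*(cos(x) - 4))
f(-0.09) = -0.00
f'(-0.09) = 0.01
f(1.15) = -0.03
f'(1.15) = -0.03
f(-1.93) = -0.05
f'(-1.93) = 0.02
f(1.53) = -0.04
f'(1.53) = -0.03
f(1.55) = -0.04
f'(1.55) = -0.02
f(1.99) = -0.05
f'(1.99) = -0.01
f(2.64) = -0.06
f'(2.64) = -0.00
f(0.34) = -0.00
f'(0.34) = -0.02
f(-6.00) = 0.00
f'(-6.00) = -0.02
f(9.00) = -0.06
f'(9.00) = 0.00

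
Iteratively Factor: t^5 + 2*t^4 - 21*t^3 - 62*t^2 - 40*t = (t)*(t^4 + 2*t^3 - 21*t^2 - 62*t - 40) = t*(t + 2)*(t^3 - 21*t - 20) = t*(t + 1)*(t + 2)*(t^2 - t - 20) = t*(t - 5)*(t + 1)*(t + 2)*(t + 4)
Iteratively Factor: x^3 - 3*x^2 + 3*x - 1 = (x - 1)*(x^2 - 2*x + 1) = (x - 1)^2*(x - 1)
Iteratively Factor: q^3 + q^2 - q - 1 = (q + 1)*(q^2 - 1) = (q + 1)^2*(q - 1)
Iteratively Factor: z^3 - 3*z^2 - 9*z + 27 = (z - 3)*(z^2 - 9) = (z - 3)*(z + 3)*(z - 3)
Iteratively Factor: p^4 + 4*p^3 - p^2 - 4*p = (p)*(p^3 + 4*p^2 - p - 4) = p*(p + 1)*(p^2 + 3*p - 4) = p*(p + 1)*(p + 4)*(p - 1)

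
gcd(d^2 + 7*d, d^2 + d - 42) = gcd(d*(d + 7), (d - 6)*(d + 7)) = d + 7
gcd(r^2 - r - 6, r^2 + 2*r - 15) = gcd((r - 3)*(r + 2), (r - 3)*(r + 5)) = r - 3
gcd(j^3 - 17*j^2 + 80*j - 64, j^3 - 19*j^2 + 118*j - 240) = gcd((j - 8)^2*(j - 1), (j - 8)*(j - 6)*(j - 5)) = j - 8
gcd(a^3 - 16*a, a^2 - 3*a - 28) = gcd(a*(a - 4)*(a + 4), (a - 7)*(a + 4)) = a + 4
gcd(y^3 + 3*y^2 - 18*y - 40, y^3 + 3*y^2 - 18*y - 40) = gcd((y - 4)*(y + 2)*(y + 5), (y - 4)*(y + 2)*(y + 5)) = y^3 + 3*y^2 - 18*y - 40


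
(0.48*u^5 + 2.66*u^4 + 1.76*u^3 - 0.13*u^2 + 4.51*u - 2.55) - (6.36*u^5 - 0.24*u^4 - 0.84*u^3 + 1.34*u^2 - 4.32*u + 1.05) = -5.88*u^5 + 2.9*u^4 + 2.6*u^3 - 1.47*u^2 + 8.83*u - 3.6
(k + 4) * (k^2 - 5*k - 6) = k^3 - k^2 - 26*k - 24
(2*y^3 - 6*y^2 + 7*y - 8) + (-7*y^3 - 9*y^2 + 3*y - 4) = -5*y^3 - 15*y^2 + 10*y - 12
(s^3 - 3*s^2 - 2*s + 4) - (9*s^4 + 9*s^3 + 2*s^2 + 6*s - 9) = -9*s^4 - 8*s^3 - 5*s^2 - 8*s + 13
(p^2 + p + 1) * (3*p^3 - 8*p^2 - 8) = 3*p^5 - 5*p^4 - 5*p^3 - 16*p^2 - 8*p - 8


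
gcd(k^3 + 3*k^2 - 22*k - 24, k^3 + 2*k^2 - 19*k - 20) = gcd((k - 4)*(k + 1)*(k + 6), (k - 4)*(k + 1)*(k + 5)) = k^2 - 3*k - 4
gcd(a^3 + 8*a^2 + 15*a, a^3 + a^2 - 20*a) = a^2 + 5*a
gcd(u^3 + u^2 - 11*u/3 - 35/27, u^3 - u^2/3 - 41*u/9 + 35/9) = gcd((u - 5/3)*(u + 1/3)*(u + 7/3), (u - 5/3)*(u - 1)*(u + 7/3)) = u^2 + 2*u/3 - 35/9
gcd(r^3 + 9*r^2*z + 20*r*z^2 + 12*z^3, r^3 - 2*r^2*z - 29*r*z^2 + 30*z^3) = 1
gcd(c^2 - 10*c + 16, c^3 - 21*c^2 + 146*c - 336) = c - 8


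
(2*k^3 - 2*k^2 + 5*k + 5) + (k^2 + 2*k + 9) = 2*k^3 - k^2 + 7*k + 14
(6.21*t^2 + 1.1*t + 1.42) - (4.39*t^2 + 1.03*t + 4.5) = 1.82*t^2 + 0.0700000000000001*t - 3.08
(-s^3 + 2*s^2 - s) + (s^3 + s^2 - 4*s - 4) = 3*s^2 - 5*s - 4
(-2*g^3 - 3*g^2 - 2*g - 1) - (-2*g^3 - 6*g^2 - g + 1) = 3*g^2 - g - 2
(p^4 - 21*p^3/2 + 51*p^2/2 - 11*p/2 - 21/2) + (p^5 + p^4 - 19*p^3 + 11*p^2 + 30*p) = p^5 + 2*p^4 - 59*p^3/2 + 73*p^2/2 + 49*p/2 - 21/2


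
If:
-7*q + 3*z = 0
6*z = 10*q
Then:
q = 0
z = 0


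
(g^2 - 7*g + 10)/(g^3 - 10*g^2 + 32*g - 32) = (g - 5)/(g^2 - 8*g + 16)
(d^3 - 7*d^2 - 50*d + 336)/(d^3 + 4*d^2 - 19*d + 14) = (d^2 - 14*d + 48)/(d^2 - 3*d + 2)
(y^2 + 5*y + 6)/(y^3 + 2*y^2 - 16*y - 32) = (y + 3)/(y^2 - 16)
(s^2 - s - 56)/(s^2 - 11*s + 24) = (s + 7)/(s - 3)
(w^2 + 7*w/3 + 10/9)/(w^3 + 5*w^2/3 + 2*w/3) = (w + 5/3)/(w*(w + 1))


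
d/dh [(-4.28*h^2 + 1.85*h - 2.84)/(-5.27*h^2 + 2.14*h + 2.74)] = (0.590299999999999*h^2 - 53.388*h + 11.1466)/(27.7729*h^4 - 22.5556*h^3 - 24.3*h^2 + 11.7272*h + 7.5076)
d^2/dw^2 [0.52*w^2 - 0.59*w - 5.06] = 1.04000000000000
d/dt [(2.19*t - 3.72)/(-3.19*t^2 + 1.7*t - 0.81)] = (6.9861*t^2 - 23.7336*t + 4.5501)/(10.1761*t^4 - 10.846*t^3 + 8.0578*t^2 - 2.754*t + 0.6561)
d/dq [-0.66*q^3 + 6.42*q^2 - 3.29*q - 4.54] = -1.98*q^2 + 12.84*q - 3.29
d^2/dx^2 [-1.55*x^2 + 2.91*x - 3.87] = -3.10000000000000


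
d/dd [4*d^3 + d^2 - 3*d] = 12*d^2 + 2*d - 3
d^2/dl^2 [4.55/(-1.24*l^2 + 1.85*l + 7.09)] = (-13.99216*l^2 + 20.8754*l + 4.55*(2.48*l - 1.85)*(4.96*l - 3.7) + 80.00356)/(-1.24*l^2 + 1.85*l + 7.09)^3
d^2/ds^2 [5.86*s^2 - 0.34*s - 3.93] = 11.7200000000000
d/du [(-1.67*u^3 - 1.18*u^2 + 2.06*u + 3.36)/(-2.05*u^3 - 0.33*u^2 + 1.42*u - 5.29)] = (-1.8679*u^4 + 3.7032*u^3 + 46.1711*u^2 + 14.702*u - 15.6686)/(4.2025*u^6 + 1.353*u^5 - 5.7131*u^4 + 20.7518*u^3 + 5.5078*u^2 - 15.0236*u + 27.9841)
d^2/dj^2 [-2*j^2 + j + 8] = -4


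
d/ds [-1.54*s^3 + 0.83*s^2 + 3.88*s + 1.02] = -4.62*s^2 + 1.66*s + 3.88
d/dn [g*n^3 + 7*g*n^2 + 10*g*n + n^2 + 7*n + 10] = 3*g*n^2 + 14*g*n + 10*g + 2*n + 7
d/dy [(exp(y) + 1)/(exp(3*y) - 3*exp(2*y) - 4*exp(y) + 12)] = 2*(-exp(3*y) + 3*exp(y) + 8)*exp(y)/(exp(6*y) - 6*exp(5*y) + exp(4*y) + 48*exp(3*y) - 56*exp(2*y) - 96*exp(y) + 144)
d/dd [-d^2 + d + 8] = 1 - 2*d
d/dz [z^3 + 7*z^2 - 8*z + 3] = 3*z^2 + 14*z - 8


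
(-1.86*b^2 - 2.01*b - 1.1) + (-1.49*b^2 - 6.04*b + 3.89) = -3.35*b^2 - 8.05*b + 2.79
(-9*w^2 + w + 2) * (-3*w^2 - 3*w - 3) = 27*w^4 + 24*w^3 + 18*w^2 - 9*w - 6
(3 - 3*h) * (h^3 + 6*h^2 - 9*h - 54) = -3*h^4 - 15*h^3 + 45*h^2 + 135*h - 162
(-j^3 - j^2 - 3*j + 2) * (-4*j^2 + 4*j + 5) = 4*j^5 + 3*j^3 - 25*j^2 - 7*j + 10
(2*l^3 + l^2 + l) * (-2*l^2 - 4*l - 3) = -4*l^5 - 10*l^4 - 12*l^3 - 7*l^2 - 3*l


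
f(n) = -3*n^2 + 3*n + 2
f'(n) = 3 - 6*n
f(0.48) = 2.75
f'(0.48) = 0.12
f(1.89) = -3.05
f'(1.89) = -8.34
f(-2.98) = -33.58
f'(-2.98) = 20.88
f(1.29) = 0.88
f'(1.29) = -4.74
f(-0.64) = -1.15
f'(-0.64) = 6.84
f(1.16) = 1.44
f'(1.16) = -3.96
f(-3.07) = -35.48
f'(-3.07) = 21.42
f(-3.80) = -52.72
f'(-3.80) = 25.80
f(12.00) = -394.00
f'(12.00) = -69.00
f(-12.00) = -466.00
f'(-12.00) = 75.00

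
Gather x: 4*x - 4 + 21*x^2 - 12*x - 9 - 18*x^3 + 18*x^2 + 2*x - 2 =-18*x^3 + 39*x^2 - 6*x - 15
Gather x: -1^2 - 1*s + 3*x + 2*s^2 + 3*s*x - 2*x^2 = 2*s^2 - s - 2*x^2 + x*(3*s + 3) - 1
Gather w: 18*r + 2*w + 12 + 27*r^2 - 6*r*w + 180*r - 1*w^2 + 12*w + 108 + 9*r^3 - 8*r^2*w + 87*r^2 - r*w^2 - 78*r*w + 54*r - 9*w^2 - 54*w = 9*r^3 + 114*r^2 + 252*r + w^2*(-r - 10) + w*(-8*r^2 - 84*r - 40) + 120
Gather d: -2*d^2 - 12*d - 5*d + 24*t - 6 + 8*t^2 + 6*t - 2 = -2*d^2 - 17*d + 8*t^2 + 30*t - 8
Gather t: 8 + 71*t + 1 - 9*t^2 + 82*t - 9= -9*t^2 + 153*t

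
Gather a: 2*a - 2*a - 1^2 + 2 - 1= 0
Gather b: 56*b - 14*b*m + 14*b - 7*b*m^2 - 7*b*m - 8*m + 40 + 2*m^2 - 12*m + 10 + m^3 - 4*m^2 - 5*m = b*(-7*m^2 - 21*m + 70) + m^3 - 2*m^2 - 25*m + 50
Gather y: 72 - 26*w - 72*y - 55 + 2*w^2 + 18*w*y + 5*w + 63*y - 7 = 2*w^2 - 21*w + y*(18*w - 9) + 10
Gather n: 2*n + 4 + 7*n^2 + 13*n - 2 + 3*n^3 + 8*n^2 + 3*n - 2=3*n^3 + 15*n^2 + 18*n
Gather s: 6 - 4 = 2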